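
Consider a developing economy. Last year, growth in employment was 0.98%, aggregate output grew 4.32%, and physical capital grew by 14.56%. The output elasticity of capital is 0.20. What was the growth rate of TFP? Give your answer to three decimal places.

0.624%

Labor's share = 1 − 0.2 = 0.8.
Physical capital: 0.2 × 14.56 = 2.912 pp.
Employment: 0.8 × 0.98 = 0.784 pp.
TFP growth = 4.32 − 3.696 = 0.624%.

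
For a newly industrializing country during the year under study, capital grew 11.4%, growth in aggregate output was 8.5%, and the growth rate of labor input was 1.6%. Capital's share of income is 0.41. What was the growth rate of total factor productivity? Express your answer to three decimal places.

Total factor productivity grew 2.882%.

Labor's share = 1 − 0.41 = 0.59.
Capital: 0.41 × 11.4 = 4.674 pp.
Labor input: 0.59 × 1.6 = 0.944 pp.
TFP growth = 8.5 − 5.618 = 2.882%.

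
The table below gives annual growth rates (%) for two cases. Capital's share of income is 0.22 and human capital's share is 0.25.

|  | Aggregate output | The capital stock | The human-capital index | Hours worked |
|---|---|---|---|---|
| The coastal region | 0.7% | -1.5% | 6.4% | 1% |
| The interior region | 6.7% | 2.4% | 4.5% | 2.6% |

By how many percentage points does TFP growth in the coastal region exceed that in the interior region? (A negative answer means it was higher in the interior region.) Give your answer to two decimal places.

Labor's share = 1 − 0.22 − 0.25 = 0.53.
The coastal region: TFP = 0.7 + 0.33 − 1.6 − 0.53 = -1.1%.
The interior region: TFP = 6.7 − 0.528 − 1.125 − 1.378 = 3.669%.
Difference = -1.1 − (3.669) = -4.769 pp.

-4.77 percentage points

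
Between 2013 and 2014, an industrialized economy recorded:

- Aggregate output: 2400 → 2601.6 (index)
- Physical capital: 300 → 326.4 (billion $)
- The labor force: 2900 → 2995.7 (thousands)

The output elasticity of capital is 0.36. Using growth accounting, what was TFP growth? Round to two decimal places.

Aggregate output growth = (2601.6 − 2400) / 2400 = 8.4%.
Physical capital growth = (326.4 − 300) / 300 = 8.8%.
The labor force growth = (2995.7 − 2900) / 2900 = 3.3%.
Labor's share = 1 − 0.36 = 0.64.
Physical capital: 0.36 × 8.8 = 3.168 pp.
The labor force: 0.64 × 3.3 = 2.112 pp.
TFP growth = 8.4 − 5.28 = 3.12%.

TFP growth was 3.12%.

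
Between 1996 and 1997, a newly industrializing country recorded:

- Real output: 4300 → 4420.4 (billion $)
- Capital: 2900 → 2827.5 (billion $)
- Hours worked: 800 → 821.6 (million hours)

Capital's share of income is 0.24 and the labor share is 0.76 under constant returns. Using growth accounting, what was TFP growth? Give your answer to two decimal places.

Real output growth = (4420.4 − 4300) / 4300 = 2.8%.
Capital growth = (2827.5 − 2900) / 2900 = -2.5%.
Hours worked growth = (821.6 − 800) / 800 = 2.7%.
Labor's share = 1 − 0.24 = 0.76.
Capital: 0.24 × (-2.5) = -0.6 pp.
Hours worked: 0.76 × 2.7 = 2.052 pp.
TFP growth = 2.8 − 1.452 = 1.348%.

TFP growth was 1.35%.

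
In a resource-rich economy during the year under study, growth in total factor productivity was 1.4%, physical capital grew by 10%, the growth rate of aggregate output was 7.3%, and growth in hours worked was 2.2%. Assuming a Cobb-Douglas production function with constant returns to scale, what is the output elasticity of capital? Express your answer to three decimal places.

gY = gA + α·gK + (1−α)·gL, so gY − gA − gL = α(gK − gL).
7.3 − 1.4 − 2.2 = α × (10 − 2.2).
3.7 = 7.8 α, so α = 0.47436.

α = 0.474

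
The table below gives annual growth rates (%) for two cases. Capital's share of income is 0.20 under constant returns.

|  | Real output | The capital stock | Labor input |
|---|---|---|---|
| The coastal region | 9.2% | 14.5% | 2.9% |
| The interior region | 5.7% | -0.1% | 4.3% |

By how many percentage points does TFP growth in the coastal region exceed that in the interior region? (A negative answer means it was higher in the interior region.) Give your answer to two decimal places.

1.70 percentage points

Labor's share = 1 − 0.2 = 0.8.
The coastal region: TFP = 9.2 − 2.9 − 2.32 = 3.98%.
The interior region: TFP = 5.7 + 0.02 − 3.44 = 2.28%.
Difference = 3.98 − (2.28) = 1.7 pp.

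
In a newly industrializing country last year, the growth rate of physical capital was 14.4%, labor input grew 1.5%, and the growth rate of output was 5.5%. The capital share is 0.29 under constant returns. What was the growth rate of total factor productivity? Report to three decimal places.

Labor's share = 1 − 0.29 = 0.71.
Physical capital: 0.29 × 14.4 = 4.176 pp.
Labor input: 0.71 × 1.5 = 1.065 pp.
TFP growth = 5.5 − 5.241 = 0.259%.

0.259%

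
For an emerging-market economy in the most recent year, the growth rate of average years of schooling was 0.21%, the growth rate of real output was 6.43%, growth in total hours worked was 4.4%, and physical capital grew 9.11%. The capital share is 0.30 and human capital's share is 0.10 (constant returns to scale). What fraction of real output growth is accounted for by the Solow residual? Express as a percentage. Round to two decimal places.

Labor's share = 1 − 0.3 − 0.1 = 0.6.
Physical capital: 0.3 × 9.11 = 2.733 pp.
Average years of schooling: 0.1 × 0.21 = 0.021 pp.
Total hours worked: 0.6 × 4.4 = 2.64 pp.
TFP growth = 6.43 − 5.394 = 1.036%.
TFP share of growth = 1.036 / 6.43 × 100 = 16.112%.

The Solow residual accounted for 16.11% of growth.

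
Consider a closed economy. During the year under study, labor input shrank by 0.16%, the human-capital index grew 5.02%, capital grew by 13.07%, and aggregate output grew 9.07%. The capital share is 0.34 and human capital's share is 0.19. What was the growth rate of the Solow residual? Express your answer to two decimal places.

Labor's share = 1 − 0.34 − 0.19 = 0.47.
Capital: 0.34 × 13.07 = 4.4438 pp.
The human-capital index: 0.19 × 5.02 = 0.9538 pp.
Labor input: 0.47 × (-0.16) = -0.0752 pp.
TFP growth = 9.07 − 5.3224 = 3.7476%.

3.75%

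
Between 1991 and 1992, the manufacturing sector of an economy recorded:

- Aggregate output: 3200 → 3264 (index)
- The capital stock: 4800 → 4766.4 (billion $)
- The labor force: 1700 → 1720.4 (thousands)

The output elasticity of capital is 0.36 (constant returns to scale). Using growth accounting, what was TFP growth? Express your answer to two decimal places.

1.48%

Aggregate output growth = (3264 − 3200) / 3200 = 2%.
The capital stock growth = (4766.4 − 4800) / 4800 = -0.7%.
The labor force growth = (1720.4 − 1700) / 1700 = 1.2%.
Labor's share = 1 − 0.36 = 0.64.
The capital stock: 0.36 × (-0.7) = -0.252 pp.
The labor force: 0.64 × 1.2 = 0.768 pp.
TFP growth = 2 − 0.516 = 1.484%.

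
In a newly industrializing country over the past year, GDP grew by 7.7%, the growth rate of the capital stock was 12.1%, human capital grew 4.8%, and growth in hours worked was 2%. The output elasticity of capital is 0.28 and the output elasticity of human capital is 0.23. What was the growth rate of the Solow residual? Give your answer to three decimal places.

The Solow residual grew 2.228%.

Labor's share = 1 − 0.28 − 0.23 = 0.49.
The capital stock: 0.28 × 12.1 = 3.388 pp.
Human capital: 0.23 × 4.8 = 1.104 pp.
Hours worked: 0.49 × 2 = 0.98 pp.
TFP growth = 7.7 − 5.472 = 2.228%.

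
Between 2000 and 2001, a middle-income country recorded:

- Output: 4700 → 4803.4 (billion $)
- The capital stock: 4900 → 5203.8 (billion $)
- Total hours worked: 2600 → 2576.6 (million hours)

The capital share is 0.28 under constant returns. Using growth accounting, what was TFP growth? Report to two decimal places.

Output growth = (4803.4 − 4700) / 4700 = 2.2%.
The capital stock growth = (5203.8 − 4900) / 4900 = 6.2%.
Total hours worked growth = (2576.6 − 2600) / 2600 = -0.9%.
Labor's share = 1 − 0.28 = 0.72.
The capital stock: 0.28 × 6.2 = 1.736 pp.
Total hours worked: 0.72 × (-0.9) = -0.648 pp.
TFP growth = 2.2 − 1.088 = 1.112%.

1.11%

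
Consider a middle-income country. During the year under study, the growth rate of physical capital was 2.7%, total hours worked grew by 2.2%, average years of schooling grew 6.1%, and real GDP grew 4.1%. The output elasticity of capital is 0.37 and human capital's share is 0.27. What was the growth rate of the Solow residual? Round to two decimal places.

Labor's share = 1 − 0.37 − 0.27 = 0.36.
Physical capital: 0.37 × 2.7 = 0.999 pp.
Average years of schooling: 0.27 × 6.1 = 1.647 pp.
Total hours worked: 0.36 × 2.2 = 0.792 pp.
TFP growth = 4.1 − 3.438 = 0.662%.

0.66%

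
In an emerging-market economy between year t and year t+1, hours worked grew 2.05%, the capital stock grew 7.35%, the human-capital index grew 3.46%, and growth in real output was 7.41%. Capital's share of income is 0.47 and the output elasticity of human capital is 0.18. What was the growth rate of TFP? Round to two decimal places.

2.62%

Labor's share = 1 − 0.47 − 0.18 = 0.35.
The capital stock: 0.47 × 7.35 = 3.4545 pp.
The human-capital index: 0.18 × 3.46 = 0.6228 pp.
Hours worked: 0.35 × 2.05 = 0.7175 pp.
TFP growth = 7.41 − 4.7948 = 2.6152%.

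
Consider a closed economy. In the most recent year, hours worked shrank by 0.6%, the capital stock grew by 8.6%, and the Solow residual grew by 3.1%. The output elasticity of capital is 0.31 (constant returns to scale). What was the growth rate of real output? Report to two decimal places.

Labor's share = 1 − 0.31 = 0.69.
The capital stock: 0.31 × 8.6 = 2.666 pp.
Hours worked: 0.69 × (-0.6) = -0.414 pp.
Output growth = 3.1 + 2.252 = 5.352%.

5.35%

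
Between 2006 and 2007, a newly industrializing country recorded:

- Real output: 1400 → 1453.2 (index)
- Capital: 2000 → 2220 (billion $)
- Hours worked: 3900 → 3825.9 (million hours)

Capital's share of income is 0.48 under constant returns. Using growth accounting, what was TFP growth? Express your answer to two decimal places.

Real output growth = (1453.2 − 1400) / 1400 = 3.8%.
Capital growth = (2220 − 2000) / 2000 = 11%.
Hours worked growth = (3825.9 − 3900) / 3900 = -1.9%.
Labor's share = 1 − 0.48 = 0.52.
Capital: 0.48 × 11 = 5.28 pp.
Hours worked: 0.52 × (-1.9) = -0.988 pp.
TFP growth = 3.8 − 4.292 = -0.492%.

-0.49%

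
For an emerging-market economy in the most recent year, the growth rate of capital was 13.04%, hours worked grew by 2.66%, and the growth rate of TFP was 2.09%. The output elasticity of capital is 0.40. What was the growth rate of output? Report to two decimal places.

8.90%

Labor's share = 1 − 0.4 = 0.6.
Capital: 0.4 × 13.04 = 5.216 pp.
Hours worked: 0.6 × 2.66 = 1.596 pp.
Output growth = 2.09 + 6.812 = 8.902%.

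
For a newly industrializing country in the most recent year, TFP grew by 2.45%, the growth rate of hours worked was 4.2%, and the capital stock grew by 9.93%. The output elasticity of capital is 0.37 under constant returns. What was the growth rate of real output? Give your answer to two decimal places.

8.77%

Labor's share = 1 − 0.37 = 0.63.
The capital stock: 0.37 × 9.93 = 3.6741 pp.
Hours worked: 0.63 × 4.2 = 2.646 pp.
Output growth = 2.45 + 6.3201 = 8.7701%.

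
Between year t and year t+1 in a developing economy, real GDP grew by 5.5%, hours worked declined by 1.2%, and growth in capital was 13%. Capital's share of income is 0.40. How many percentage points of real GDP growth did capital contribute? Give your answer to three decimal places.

Contribution = share × growth = 0.4 × 13 = 5.2 pp.

5.200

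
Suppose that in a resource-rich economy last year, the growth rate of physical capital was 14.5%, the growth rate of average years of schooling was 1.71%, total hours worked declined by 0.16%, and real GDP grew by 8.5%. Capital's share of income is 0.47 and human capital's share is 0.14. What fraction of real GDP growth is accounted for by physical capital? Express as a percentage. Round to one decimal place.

Physical capital contributed 0.47 × 14.5 = 6.815 pp.
Share of growth = 6.815 / 8.5 × 100 = 80.176%.

Physical capital accounted for 80.2% of growth.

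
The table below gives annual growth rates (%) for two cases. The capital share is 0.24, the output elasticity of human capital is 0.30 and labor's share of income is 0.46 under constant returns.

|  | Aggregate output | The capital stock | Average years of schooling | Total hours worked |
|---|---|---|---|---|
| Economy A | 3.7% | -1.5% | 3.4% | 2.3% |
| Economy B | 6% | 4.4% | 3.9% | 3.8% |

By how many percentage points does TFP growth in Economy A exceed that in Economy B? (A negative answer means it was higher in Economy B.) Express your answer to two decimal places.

-0.04 percentage points

Labor's share = 1 − 0.24 − 0.3 = 0.46.
Economy A: TFP = 3.7 + 0.36 − 1.02 − 1.058 = 1.982%.
Economy B: TFP = 6 − 1.056 − 1.17 − 1.748 = 2.026%.
Difference = 1.982 − (2.026) = -0.044 pp.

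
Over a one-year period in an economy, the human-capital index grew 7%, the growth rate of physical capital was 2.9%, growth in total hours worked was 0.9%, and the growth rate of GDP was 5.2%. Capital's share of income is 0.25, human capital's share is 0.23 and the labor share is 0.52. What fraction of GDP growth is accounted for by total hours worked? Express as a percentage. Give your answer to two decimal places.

9.00%

Labor's share = 1 − 0.25 − 0.23 = 0.52.
Total hours worked contributed 0.52 × 0.9 = 0.468 pp.
Share of growth = 0.468 / 5.2 × 100 = 9%.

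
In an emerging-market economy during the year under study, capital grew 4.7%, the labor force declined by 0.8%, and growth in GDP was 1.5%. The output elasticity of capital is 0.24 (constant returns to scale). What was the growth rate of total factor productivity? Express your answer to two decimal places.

0.98%

Labor's share = 1 − 0.24 = 0.76.
Capital: 0.24 × 4.7 = 1.128 pp.
The labor force: 0.76 × (-0.8) = -0.608 pp.
TFP growth = 1.5 − 0.52 = 0.98%.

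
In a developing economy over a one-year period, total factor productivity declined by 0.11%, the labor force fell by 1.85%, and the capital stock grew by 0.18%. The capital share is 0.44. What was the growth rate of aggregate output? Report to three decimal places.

-1.067%

Labor's share = 1 − 0.44 = 0.56.
The capital stock: 0.44 × 0.18 = 0.0792 pp.
The labor force: 0.56 × (-1.85) = -1.036 pp.
Output growth = -0.11 + (-0.9568) = -1.0668%.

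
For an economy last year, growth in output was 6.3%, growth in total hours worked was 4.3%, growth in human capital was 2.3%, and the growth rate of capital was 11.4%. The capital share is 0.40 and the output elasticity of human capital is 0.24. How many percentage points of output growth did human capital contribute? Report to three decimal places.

Contribution = share × growth = 0.24 × 2.3 = 0.552 pp.

0.552 pp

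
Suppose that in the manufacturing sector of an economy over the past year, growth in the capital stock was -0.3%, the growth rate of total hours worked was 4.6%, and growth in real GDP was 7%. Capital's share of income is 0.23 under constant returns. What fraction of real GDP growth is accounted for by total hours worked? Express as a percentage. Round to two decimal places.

50.60%

Labor's share = 1 − 0.23 = 0.77.
Total hours worked contributed 0.77 × 4.6 = 3.542 pp.
Share of growth = 3.542 / 7 × 100 = 50.6%.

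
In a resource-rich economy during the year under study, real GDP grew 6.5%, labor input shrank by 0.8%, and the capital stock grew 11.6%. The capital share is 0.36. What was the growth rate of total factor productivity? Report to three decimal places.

Labor's share = 1 − 0.36 = 0.64.
The capital stock: 0.36 × 11.6 = 4.176 pp.
Labor input: 0.64 × (-0.8) = -0.512 pp.
TFP growth = 6.5 − 3.664 = 2.836%.

2.836%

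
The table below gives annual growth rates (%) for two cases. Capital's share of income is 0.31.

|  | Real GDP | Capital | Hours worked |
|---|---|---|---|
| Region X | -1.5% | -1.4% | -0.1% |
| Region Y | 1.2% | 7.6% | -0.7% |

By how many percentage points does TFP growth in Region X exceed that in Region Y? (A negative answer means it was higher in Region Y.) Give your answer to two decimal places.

Labor's share = 1 − 0.31 = 0.69.
Region X: TFP = -1.5 + 0.434 + 0.069 = -0.997%.
Region Y: TFP = 1.2 − 2.356 + 0.483 = -0.673%.
Difference = -0.997 − (-0.673) = -0.324 pp.

-0.32 percentage points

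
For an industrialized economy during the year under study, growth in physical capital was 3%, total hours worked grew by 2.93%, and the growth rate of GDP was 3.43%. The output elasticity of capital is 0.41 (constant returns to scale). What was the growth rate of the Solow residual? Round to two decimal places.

Labor's share = 1 − 0.41 = 0.59.
Physical capital: 0.41 × 3 = 1.23 pp.
Total hours worked: 0.59 × 2.93 = 1.7287 pp.
TFP growth = 3.43 − 2.9587 = 0.4713%.

0.47%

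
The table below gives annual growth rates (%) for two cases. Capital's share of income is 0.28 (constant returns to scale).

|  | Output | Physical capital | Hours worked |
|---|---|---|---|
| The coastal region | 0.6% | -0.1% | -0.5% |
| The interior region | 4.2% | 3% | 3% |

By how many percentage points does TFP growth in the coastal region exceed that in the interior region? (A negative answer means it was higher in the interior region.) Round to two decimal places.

Labor's share = 1 − 0.28 = 0.72.
The coastal region: TFP = 0.6 + 0.028 + 0.36 = 0.988%.
The interior region: TFP = 4.2 − 0.84 − 2.16 = 1.2%.
Difference = 0.988 − (1.2) = -0.212 pp.

-0.21 percentage points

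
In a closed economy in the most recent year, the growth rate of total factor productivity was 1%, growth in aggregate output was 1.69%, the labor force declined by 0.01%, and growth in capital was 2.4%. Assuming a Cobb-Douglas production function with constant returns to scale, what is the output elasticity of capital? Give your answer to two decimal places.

gY = gA + α·gK + (1−α)·gL, so gY − gA − gL = α(gK − gL).
1.69 − 1 + 0.01 = α × (2.4 − (-0.01)).
0.7 = 2.41 α, so α = 0.2905.

0.29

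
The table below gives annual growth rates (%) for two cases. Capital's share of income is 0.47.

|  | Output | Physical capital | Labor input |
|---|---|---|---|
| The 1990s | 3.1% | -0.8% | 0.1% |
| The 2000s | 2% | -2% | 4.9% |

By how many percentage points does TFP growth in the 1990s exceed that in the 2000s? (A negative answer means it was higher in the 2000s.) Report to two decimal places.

Labor's share = 1 − 0.47 = 0.53.
The 1990s: TFP = 3.1 + 0.376 − 0.053 = 3.423%.
The 2000s: TFP = 2 + 0.94 − 2.597 = 0.343%.
Difference = 3.423 − (0.343) = 3.08 pp.

3.08 percentage points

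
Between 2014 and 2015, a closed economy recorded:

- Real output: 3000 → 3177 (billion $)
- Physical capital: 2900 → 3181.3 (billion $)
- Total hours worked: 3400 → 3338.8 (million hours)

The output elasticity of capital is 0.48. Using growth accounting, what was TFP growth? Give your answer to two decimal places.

Real output growth = (3177 − 3000) / 3000 = 5.9%.
Physical capital growth = (3181.3 − 2900) / 2900 = 9.7%.
Total hours worked growth = (3338.8 − 3400) / 3400 = -1.8%.
Labor's share = 1 − 0.48 = 0.52.
Physical capital: 0.48 × 9.7 = 4.656 pp.
Total hours worked: 0.52 × (-1.8) = -0.936 pp.
TFP growth = 5.9 − 3.72 = 2.18%.

2.18%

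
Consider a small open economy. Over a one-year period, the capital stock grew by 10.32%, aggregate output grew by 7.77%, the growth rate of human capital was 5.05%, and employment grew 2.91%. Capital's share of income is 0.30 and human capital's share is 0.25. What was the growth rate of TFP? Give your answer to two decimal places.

Labor's share = 1 − 0.3 − 0.25 = 0.45.
The capital stock: 0.3 × 10.32 = 3.096 pp.
Human capital: 0.25 × 5.05 = 1.2625 pp.
Employment: 0.45 × 2.91 = 1.3095 pp.
TFP growth = 7.77 − 5.668 = 2.102%.

2.10%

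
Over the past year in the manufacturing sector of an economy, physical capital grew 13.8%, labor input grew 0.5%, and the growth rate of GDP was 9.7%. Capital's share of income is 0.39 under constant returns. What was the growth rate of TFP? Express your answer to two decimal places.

TFP growth was 4.01%.

Labor's share = 1 − 0.39 = 0.61.
Physical capital: 0.39 × 13.8 = 5.382 pp.
Labor input: 0.61 × 0.5 = 0.305 pp.
TFP growth = 9.7 − 5.687 = 4.013%.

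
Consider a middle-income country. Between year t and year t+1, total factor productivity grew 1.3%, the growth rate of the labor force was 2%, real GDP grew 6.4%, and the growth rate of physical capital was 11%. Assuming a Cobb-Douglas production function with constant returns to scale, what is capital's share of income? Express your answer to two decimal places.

Capital's share of income is 0.34.

gY = gA + α·gK + (1−α)·gL, so gY − gA − gL = α(gK − gL).
6.4 − 1.3 − 2 = α × (11 − 2).
3.1 = 9 α, so α = 0.3444.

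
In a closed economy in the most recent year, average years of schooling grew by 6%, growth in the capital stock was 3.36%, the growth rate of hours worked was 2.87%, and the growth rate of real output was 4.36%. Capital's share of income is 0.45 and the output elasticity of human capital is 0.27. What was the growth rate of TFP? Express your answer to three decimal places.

0.424%

Labor's share = 1 − 0.45 − 0.27 = 0.28.
The capital stock: 0.45 × 3.36 = 1.512 pp.
Average years of schooling: 0.27 × 6 = 1.62 pp.
Hours worked: 0.28 × 2.87 = 0.8036 pp.
TFP growth = 4.36 − 3.9356 = 0.4244%.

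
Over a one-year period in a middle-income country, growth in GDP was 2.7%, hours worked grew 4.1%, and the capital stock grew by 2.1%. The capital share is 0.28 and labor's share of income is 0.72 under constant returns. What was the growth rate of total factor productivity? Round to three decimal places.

-0.840%

Labor's share = 1 − 0.28 = 0.72.
The capital stock: 0.28 × 2.1 = 0.588 pp.
Hours worked: 0.72 × 4.1 = 2.952 pp.
TFP growth = 2.7 − 3.54 = -0.84%.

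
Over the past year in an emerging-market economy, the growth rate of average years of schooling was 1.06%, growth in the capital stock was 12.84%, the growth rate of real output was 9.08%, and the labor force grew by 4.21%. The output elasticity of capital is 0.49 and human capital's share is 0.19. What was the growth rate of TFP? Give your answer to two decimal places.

1.24%

Labor's share = 1 − 0.49 − 0.19 = 0.32.
The capital stock: 0.49 × 12.84 = 6.2916 pp.
Average years of schooling: 0.19 × 1.06 = 0.2014 pp.
The labor force: 0.32 × 4.21 = 1.3472 pp.
TFP growth = 9.08 − 7.8402 = 1.2398%.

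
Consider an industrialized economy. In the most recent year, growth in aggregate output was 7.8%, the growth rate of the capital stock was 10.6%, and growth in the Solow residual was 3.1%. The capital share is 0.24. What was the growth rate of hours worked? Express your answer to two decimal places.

Labor's share = 1 − 0.24 = 0.76.
gY = gA + 0.24×10.6 + 0.76×g.
0.76×g = 7.8 − 3.1 − 2.544 = 2.156.
g = 2.156 / 0.76 = 2.8368%.

Hours worked grew 2.84%.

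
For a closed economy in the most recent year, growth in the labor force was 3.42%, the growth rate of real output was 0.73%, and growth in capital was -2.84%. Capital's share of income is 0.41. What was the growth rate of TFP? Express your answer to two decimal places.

-0.12%

Labor's share = 1 − 0.41 = 0.59.
Capital: 0.41 × (-2.84) = -1.1644 pp.
The labor force: 0.59 × 3.42 = 2.0178 pp.
TFP growth = 0.73 − 0.8534 = -0.1234%.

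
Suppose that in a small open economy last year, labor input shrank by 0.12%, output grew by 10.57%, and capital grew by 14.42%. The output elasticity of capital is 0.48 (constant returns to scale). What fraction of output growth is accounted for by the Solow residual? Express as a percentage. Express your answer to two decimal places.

Labor's share = 1 − 0.48 = 0.52.
Capital: 0.48 × 14.42 = 6.9216 pp.
Labor input: 0.52 × (-0.12) = -0.0624 pp.
TFP growth = 10.57 − 6.8592 = 3.7108%.
TFP share of growth = 3.7108 / 10.57 × 100 = 35.1069%.

35.11%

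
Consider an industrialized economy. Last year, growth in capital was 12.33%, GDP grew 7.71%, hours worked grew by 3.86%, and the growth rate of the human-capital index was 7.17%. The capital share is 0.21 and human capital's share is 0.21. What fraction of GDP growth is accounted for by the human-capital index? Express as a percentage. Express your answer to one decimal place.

19.5%

The human-capital index contributed 0.21 × 7.17 = 1.5057 pp.
Share of growth = 1.5057 / 7.71 × 100 = 19.529%.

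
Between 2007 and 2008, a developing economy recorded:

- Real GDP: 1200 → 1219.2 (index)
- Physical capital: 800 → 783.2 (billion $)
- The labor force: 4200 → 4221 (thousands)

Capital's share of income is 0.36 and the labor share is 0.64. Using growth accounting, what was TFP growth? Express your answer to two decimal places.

2.04%

Real GDP growth = (1219.2 − 1200) / 1200 = 1.6%.
Physical capital growth = (783.2 − 800) / 800 = -2.1%.
The labor force growth = (4221 − 4200) / 4200 = 0.5%.
Labor's share = 1 − 0.36 = 0.64.
Physical capital: 0.36 × (-2.1) = -0.756 pp.
The labor force: 0.64 × 0.5 = 0.32 pp.
TFP growth = 1.6 + 0.436 = 2.036%.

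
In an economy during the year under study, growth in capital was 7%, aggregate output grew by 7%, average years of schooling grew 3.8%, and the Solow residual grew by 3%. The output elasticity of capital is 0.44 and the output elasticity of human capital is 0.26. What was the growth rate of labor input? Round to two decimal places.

-0.23%

Labor's share = 1 − 0.44 − 0.26 = 0.3.
gY = gA + 0.44×7 + 0.26×3.8 + 0.3×g.
0.3×g = 7 − 3 − 4.068 = -0.068.
g = -0.068 / 0.3 = -0.2267%.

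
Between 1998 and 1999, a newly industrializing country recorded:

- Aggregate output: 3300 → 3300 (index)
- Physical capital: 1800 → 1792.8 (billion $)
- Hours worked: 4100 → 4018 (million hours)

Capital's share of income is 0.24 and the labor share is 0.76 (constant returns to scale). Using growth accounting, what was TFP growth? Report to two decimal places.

TFP growth was 1.62%.

Aggregate output growth = (3300 − 3300) / 3300 = 0%.
Physical capital growth = (1792.8 − 1800) / 1800 = -0.4%.
Hours worked growth = (4018 − 4100) / 4100 = -2%.
Labor's share = 1 − 0.24 = 0.76.
Physical capital: 0.24 × (-0.4) = -0.096 pp.
Hours worked: 0.76 × (-2) = -1.52 pp.
TFP growth = 0 + 1.616 = 1.616%.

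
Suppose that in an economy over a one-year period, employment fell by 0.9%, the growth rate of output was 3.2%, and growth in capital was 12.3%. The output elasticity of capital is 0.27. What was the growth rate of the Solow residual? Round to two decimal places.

Labor's share = 1 − 0.27 = 0.73.
Capital: 0.27 × 12.3 = 3.321 pp.
Employment: 0.73 × (-0.9) = -0.657 pp.
TFP growth = 3.2 − 2.664 = 0.536%.

0.54%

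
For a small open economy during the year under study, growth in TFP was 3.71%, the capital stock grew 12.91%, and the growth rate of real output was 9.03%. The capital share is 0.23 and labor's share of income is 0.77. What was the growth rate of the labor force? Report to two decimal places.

3.05%

Labor's share = 1 − 0.23 = 0.77.
gY = gA + 0.23×12.91 + 0.77×g.
0.77×g = 9.03 − 3.71 − 2.9693 = 2.3507.
g = 2.3507 / 0.77 = 3.0529%.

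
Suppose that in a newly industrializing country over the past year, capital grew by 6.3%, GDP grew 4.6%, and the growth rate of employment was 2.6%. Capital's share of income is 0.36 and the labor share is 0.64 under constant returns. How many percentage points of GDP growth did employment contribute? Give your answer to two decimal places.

Labor's share = 1 − 0.36 = 0.64.
Contribution = share × growth = 0.64 × 2.6 = 1.664 pp.

1.66 pp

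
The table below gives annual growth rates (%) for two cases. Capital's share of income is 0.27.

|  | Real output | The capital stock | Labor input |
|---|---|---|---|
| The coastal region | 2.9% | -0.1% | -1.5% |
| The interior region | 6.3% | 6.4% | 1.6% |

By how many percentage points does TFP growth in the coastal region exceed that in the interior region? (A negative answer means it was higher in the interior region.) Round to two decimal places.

0.62 percentage points

Labor's share = 1 − 0.27 = 0.73.
The coastal region: TFP = 2.9 + 0.027 + 1.095 = 4.022%.
The interior region: TFP = 6.3 − 1.728 − 1.168 = 3.404%.
Difference = 4.022 − (3.404) = 0.618 pp.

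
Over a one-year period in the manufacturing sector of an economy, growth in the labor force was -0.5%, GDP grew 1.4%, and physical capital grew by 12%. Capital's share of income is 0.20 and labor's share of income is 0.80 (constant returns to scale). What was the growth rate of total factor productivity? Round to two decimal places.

-0.60%

Labor's share = 1 − 0.2 = 0.8.
Physical capital: 0.2 × 12 = 2.4 pp.
The labor force: 0.8 × (-0.5) = -0.4 pp.
TFP growth = 1.4 − 2 = -0.6%.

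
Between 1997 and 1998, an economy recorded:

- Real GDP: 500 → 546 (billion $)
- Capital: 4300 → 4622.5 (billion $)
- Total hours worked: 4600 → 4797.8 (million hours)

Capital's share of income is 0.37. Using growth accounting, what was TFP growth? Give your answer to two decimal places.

Real GDP growth = (546 − 500) / 500 = 9.2%.
Capital growth = (4622.5 − 4300) / 4300 = 7.5%.
Total hours worked growth = (4797.8 − 4600) / 4600 = 4.3%.
Labor's share = 1 − 0.37 = 0.63.
Capital: 0.37 × 7.5 = 2.775 pp.
Total hours worked: 0.63 × 4.3 = 2.709 pp.
TFP growth = 9.2 − 5.484 = 3.716%.

TFP grew 3.72%.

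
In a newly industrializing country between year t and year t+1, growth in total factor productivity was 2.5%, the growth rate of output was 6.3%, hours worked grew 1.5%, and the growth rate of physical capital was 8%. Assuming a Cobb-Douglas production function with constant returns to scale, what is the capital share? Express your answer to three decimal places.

gY = gA + α·gK + (1−α)·gL, so gY − gA − gL = α(gK − gL).
6.3 − 2.5 − 1.5 = α × (8 − 1.5).
2.3 = 6.5 α, so α = 0.35385.

0.354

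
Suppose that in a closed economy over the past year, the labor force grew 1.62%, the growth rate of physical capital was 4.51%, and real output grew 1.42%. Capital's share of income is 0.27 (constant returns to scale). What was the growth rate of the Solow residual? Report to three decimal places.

-0.980%

Labor's share = 1 − 0.27 = 0.73.
Physical capital: 0.27 × 4.51 = 1.2177 pp.
The labor force: 0.73 × 1.62 = 1.1826 pp.
TFP growth = 1.42 − 2.4003 = -0.9803%.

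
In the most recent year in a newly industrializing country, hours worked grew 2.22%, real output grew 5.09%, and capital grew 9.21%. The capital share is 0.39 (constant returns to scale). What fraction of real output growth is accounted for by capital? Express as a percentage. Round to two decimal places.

Capital contributed 0.39 × 9.21 = 3.5919 pp.
Share of growth = 3.5919 / 5.09 × 100 = 70.5678%.

Capital accounted for 70.57% of growth.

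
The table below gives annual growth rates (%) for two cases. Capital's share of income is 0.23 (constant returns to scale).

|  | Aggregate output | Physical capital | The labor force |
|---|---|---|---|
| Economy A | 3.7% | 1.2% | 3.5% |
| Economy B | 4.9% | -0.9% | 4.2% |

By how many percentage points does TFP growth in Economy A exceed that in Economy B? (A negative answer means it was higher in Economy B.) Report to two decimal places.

Labor's share = 1 − 0.23 = 0.77.
Economy A: TFP = 3.7 − 0.276 − 2.695 = 0.729%.
Economy B: TFP = 4.9 + 0.207 − 3.234 = 1.873%.
Difference = 0.729 − (1.873) = -1.144 pp.

-1.14 percentage points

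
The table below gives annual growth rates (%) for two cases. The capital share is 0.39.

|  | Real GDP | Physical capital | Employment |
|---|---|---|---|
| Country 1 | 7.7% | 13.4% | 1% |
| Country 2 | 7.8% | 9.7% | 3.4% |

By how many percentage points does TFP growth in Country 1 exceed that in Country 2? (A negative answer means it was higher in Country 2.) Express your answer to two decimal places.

-0.08 percentage points

Labor's share = 1 − 0.39 = 0.61.
Country 1: TFP = 7.7 − 5.226 − 0.61 = 1.864%.
Country 2: TFP = 7.8 − 3.783 − 2.074 = 1.943%.
Difference = 1.864 − (1.943) = -0.079 pp.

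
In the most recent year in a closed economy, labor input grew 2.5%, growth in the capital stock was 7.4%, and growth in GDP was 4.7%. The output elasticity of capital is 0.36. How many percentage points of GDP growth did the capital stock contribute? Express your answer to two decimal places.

2.66 percentage points

Contribution = share × growth = 0.36 × 7.4 = 2.664 pp.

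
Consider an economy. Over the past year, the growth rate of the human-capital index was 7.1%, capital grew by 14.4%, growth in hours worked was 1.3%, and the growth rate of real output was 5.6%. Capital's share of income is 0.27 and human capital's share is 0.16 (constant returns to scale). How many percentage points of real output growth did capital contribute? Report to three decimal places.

Contribution = share × growth = 0.27 × 14.4 = 3.888 pp.

3.888 pp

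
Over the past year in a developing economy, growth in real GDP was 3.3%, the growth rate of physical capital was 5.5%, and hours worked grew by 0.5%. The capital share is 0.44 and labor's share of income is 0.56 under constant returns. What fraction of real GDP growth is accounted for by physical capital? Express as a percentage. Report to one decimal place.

Physical capital contributed 0.44 × 5.5 = 2.42 pp.
Share of growth = 2.42 / 3.3 × 100 = 73.333%.

Physical capital accounted for 73.3% of growth.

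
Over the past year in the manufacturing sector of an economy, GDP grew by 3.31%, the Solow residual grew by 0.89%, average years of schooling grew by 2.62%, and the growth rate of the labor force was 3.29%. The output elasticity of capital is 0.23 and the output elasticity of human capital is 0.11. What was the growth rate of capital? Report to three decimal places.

Labor's share = 1 − 0.23 − 0.11 = 0.66.
gY = gA + 0.11×2.62 + 0.66×3.29 + 0.23×g.
0.23×g = 3.31 − 0.89 − 2.4596 = -0.0396.
g = -0.0396 / 0.23 = -0.17217%.

-0.172%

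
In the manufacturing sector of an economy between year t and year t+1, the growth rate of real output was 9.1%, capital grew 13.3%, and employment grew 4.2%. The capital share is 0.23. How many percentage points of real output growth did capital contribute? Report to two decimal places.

3.06 percentage points

Contribution = share × growth = 0.23 × 13.3 = 3.059 pp.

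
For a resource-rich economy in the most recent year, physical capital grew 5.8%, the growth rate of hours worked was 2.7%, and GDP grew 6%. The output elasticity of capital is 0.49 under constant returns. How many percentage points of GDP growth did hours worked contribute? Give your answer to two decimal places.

1.38 percentage points

Labor's share = 1 − 0.49 = 0.51.
Contribution = share × growth = 0.51 × 2.7 = 1.377 pp.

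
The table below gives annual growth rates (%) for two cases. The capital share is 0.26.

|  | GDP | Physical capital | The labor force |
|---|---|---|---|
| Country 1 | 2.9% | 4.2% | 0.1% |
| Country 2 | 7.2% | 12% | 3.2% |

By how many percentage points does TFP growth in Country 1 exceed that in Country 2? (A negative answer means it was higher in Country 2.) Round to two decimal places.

Labor's share = 1 − 0.26 = 0.74.
Country 1: TFP = 2.9 − 1.092 − 0.074 = 1.734%.
Country 2: TFP = 7.2 − 3.12 − 2.368 = 1.712%.
Difference = 1.734 − (1.712) = 0.022 pp.

0.02 percentage points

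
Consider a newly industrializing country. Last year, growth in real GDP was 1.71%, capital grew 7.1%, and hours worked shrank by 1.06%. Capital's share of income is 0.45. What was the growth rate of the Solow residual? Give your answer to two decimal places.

-0.90%

Labor's share = 1 − 0.45 = 0.55.
Capital: 0.45 × 7.1 = 3.195 pp.
Hours worked: 0.55 × (-1.06) = -0.583 pp.
TFP growth = 1.71 − 2.612 = -0.902%.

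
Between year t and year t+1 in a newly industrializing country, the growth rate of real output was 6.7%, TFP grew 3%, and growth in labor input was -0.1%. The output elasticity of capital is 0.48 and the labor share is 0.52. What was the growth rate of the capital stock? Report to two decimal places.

Labor's share = 1 − 0.48 = 0.52.
gY = gA + 0.52×(-0.1) + 0.48×g.
0.48×g = 6.7 − 3 + 0.052 = 3.752.
g = 3.752 / 0.48 = 7.8167%.

The capital stock grew 7.82%.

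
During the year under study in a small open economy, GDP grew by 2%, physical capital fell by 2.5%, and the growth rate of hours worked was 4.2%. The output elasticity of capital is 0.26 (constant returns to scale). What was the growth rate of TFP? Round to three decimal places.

-0.458%

Labor's share = 1 − 0.26 = 0.74.
Physical capital: 0.26 × (-2.5) = -0.65 pp.
Hours worked: 0.74 × 4.2 = 3.108 pp.
TFP growth = 2 − 2.458 = -0.458%.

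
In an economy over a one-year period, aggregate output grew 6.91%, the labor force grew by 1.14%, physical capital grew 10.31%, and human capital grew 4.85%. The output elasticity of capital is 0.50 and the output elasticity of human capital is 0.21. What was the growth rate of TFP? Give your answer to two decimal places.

0.41%

Labor's share = 1 − 0.5 − 0.21 = 0.29.
Physical capital: 0.5 × 10.31 = 5.155 pp.
Human capital: 0.21 × 4.85 = 1.0185 pp.
The labor force: 0.29 × 1.14 = 0.3306 pp.
TFP growth = 6.91 − 6.5041 = 0.4059%.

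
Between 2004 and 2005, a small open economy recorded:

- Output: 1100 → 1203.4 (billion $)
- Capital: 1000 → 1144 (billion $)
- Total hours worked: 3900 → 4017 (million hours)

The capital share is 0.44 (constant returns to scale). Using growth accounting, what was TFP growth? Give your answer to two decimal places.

1.38%

Output growth = (1203.4 − 1100) / 1100 = 9.4%.
Capital growth = (1144 − 1000) / 1000 = 14.4%.
Total hours worked growth = (4017 − 3900) / 3900 = 3%.
Labor's share = 1 − 0.44 = 0.56.
Capital: 0.44 × 14.4 = 6.336 pp.
Total hours worked: 0.56 × 3 = 1.68 pp.
TFP growth = 9.4 − 8.016 = 1.384%.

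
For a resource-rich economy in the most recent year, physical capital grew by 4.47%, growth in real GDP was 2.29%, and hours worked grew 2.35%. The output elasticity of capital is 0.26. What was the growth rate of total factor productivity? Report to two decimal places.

Labor's share = 1 − 0.26 = 0.74.
Physical capital: 0.26 × 4.47 = 1.1622 pp.
Hours worked: 0.74 × 2.35 = 1.739 pp.
TFP growth = 2.29 − 2.9012 = -0.6112%.

-0.61%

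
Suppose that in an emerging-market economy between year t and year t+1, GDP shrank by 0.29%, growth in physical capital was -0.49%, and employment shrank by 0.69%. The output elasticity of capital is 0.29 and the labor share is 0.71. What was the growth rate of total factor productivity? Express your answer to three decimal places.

Labor's share = 1 − 0.29 = 0.71.
Physical capital: 0.29 × (-0.49) = -0.1421 pp.
Employment: 0.71 × (-0.69) = -0.4899 pp.
TFP growth = -0.29 + 0.632 = 0.342%.

0.342%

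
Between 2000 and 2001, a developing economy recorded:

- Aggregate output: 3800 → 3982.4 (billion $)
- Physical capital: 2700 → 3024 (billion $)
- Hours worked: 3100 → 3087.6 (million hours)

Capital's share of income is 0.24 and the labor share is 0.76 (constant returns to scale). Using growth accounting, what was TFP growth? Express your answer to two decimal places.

2.22%

Aggregate output growth = (3982.4 − 3800) / 3800 = 4.8%.
Physical capital growth = (3024 − 2700) / 2700 = 12%.
Hours worked growth = (3087.6 − 3100) / 3100 = -0.4%.
Labor's share = 1 − 0.24 = 0.76.
Physical capital: 0.24 × 12 = 2.88 pp.
Hours worked: 0.76 × (-0.4) = -0.304 pp.
TFP growth = 4.8 − 2.576 = 2.224%.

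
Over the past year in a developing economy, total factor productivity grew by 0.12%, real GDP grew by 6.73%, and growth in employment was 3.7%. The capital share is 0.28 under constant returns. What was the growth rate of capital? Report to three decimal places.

Labor's share = 1 − 0.28 = 0.72.
gY = gA + 0.72×3.7 + 0.28×g.
0.28×g = 6.73 − 0.12 − 2.664 = 3.946.
g = 3.946 / 0.28 = 14.09286%.

14.093%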